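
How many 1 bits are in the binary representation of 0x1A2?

0x1A2 = 110100010
Count the 1s: 1 + 1 + 1 + 1 = 4

4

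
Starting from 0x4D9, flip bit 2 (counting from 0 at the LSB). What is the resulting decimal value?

x = 10011011001
bit 2 is currently 0; toggle it via x ^ (1 << 2) = x ^ 4
→ 10011011101 = 1245

1245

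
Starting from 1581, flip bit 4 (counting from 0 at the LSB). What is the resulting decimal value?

x = 11000101101
bit 4 is currently 0; toggle it via x ^ (1 << 4) = x ^ 16
→ 11000111101 = 1597

1597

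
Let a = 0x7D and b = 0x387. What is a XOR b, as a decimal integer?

0x7D = 0001111101
0x387 = 1110000111
XOR → 1111111010 = 1018

1018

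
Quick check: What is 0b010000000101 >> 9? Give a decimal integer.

2

x = 10000000101
shift right by 9 → 00000000010 = 2
(equivalently, floor(1029 / 512))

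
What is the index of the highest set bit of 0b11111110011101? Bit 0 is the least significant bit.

0b11111110011101 = 11111110011101
The topmost 1 is at position 13 (since 2^13 = 8192 ≤ 16285 < 16384).

13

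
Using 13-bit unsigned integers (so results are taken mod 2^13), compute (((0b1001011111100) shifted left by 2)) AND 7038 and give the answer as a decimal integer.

2928

0b1001011111100 = 1001011111100
→ shifted left by 2 (mod 2^13) → 0101111110000 = 3056
7038 = 1101101111110
→ AND → 0101101110000 = 2928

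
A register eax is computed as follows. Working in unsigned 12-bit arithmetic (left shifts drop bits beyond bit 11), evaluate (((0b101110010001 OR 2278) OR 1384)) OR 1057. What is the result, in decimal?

0b101110010001 = 101110010001
2278 = 100011100110
→ OR → 101111110111 = 3063
1384 = 010101101000
→ OR → 111111111111 = 4095
1057 = 010000100001
→ OR → 111111111111 = 4095

4095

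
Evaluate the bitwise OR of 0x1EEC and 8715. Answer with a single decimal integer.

0x1EEC = 01111011101100
8715 = 10001000001011
 OR → 11111011101111 = 16111

16111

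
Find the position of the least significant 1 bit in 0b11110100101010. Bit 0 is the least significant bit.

1

0b11110100101010 = 11110100101010
Trailing zeros: 1, so the lowest set bit is bit 1 (value 2).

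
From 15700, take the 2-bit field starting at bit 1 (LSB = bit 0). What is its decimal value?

v = 11110101010100
Shift right by 1: 1111010101010
Mask low 2 bits: 10 = 2

2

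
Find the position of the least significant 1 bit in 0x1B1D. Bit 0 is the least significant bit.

0

0x1B1D = 1101100011101
Trailing zeros: 0, so the lowest set bit is bit 0 (value 1).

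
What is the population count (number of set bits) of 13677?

9

13677 = 11010101101101
Count the 1s: 1 + 1 + 1 + 1 + 1 + 1 + 1 + 1 + 1 = 9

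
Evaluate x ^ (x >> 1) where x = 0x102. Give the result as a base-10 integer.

387

x = 100000010 = 258
x>>1 = 010000001
XOR  = 110000011 = 387
(x ^ (x >> 1) gives the standard binary-reflected Gray code of x.)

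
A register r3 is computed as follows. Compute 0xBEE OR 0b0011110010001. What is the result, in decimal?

4095

0xBEE = 101111101110
b = 011110010001
 OR → 111111111111 = 4095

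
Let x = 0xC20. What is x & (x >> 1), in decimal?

x = 110000100000 = 3104
x>>1 = 011000010000
AND  = 010000000000 = 1024
(x & (x >> 1) has a 1 wherever x has two consecutive 1 bits.)

1024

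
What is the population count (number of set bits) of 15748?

15748 = 11110110000100
Count the 1s: 1 + 1 + 1 + 1 + 1 + 1 + 1 = 7

7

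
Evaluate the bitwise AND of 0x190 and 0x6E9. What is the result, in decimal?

128

0x190 = 00110010000
0x6E9 = 11011101001
AND → 00010000000 = 128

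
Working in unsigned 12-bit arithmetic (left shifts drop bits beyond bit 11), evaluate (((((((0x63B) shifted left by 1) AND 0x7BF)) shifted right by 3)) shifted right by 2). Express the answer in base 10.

0x63B = 011000111011
→ shifted left by 1 (mod 2^12) → 110001110110 = 3190
0x7BF = 011110111111
→ AND → 010000110110 = 1078
→ shifted right by 3 → 000010000110 = 134
→ shifted right by 2 → 000000100001 = 33

33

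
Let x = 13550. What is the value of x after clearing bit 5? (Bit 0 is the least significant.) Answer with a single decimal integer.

x = 011010011101110
bit 5 is currently 1; clear it via x & ~(1 << 5) = x & ~32
→ 011010011001110 = 13518

13518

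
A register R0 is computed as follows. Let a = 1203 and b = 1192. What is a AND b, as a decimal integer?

1184

1203 = 10010110011
1192 = 10010101000
AND → 10010100000 = 1184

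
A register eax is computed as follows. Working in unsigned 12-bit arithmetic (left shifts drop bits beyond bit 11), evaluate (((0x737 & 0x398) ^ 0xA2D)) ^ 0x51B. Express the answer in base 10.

3110

0x737 = 011100110111
0x398 = 001110011000
→ & → 001100010000 = 784
0xA2D = 101000101101
→ ^ → 100100111101 = 2365
0x51B = 010100011011
→ ^ → 110000100110 = 3110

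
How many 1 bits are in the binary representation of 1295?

1295 = 10100001111
Count the 1s: 1 + 1 + 1 + 1 + 1 + 1 = 6

6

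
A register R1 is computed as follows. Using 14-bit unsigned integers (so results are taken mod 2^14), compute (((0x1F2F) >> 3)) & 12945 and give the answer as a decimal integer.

0x1F2F = 01111100101111
→ >> 3 → 00001111100101 = 997
12945 = 11001010010001
→ & → 00001010000001 = 641

641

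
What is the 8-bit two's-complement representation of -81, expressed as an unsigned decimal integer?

81 in 8 bits: 01010001
Invert: 10101110
Add 1:  10101111 = 175
(Check: 2^8 - 81 = 256 - 81 = 175.)

175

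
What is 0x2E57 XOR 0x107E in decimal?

0x2E57 = 10111001010111
0x107E = 01000001111110
XOR → 11111000101001 = 15913

15913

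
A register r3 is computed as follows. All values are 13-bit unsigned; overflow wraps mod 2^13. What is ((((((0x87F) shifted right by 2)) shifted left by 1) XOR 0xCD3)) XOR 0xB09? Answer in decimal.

996

0x87F = 0100001111111
→ shifted right by 2 → 0001000011111 = 543
→ shifted left by 1 (mod 2^13) → 0010000111110 = 1086
0xCD3 = 0110011010011
→ XOR → 0100011101101 = 2285
0xB09 = 0101100001001
→ XOR → 0001111100100 = 996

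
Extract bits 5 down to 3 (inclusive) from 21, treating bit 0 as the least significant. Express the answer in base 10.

v = 00010101
Shift right by 3: 00010
Mask low 3 bits: 010 = 2

2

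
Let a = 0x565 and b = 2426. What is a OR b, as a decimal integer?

0x565 = 010101100101
2426 = 100101111010
 OR → 110101111111 = 3455

3455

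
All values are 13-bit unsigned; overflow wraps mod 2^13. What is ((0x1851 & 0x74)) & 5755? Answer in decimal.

0x1851 = 1100001010001
0x74 = 0000001110100
→ & → 0000001010000 = 80
5755 = 1011001111011
→ & → 0000001010000 = 80

80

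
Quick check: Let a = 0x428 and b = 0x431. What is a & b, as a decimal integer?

0x428 = 10000101000
0x431 = 10000110001
AND → 10000100000 = 1056

1056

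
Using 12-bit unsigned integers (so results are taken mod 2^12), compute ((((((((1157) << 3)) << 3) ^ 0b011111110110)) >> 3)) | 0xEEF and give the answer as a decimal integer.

3839

1157 = 010010000101
→ << 3 (mod 2^12) → 010000101000 = 1064
→ << 3 (mod 2^12) → 000101000000 = 320
0b011111110110 = 011111110110
→ ^ → 011010110110 = 1718
→ >> 3 → 000011010110 = 214
0xEEF = 111011101111
→ | → 111011111111 = 3839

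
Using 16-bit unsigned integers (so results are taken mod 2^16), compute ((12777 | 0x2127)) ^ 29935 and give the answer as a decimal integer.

12777 = 0011000111101001
0x2127 = 0010000100100111
→ | → 0011000111101111 = 12783
29935 = 0111010011101111
→ ^ → 0100010100000000 = 17664

17664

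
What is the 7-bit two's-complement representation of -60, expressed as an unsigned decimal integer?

68

60 in 7 bits: 0111100
Invert: 1000011
Add 1:  1000100 = 68
(Check: 2^7 - 60 = 128 - 60 = 68.)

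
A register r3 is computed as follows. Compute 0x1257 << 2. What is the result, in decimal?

18780

0x1257 = 001001001010111
shift left by 2 → 100100101011100 = 18780
(equivalently, 4695 × 2^2 = 4695 × 4)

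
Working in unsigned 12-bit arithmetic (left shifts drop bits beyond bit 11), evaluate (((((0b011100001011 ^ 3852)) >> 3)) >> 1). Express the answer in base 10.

128

0b011100001011 = 011100001011
3852 = 111100001100
→ ^ → 100000000111 = 2055
→ >> 3 → 000100000000 = 256
→ >> 1 → 000010000000 = 128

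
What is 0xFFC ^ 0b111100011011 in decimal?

231

0xFFC = 111111111100
b = 111100011011
XOR → 000011100111 = 231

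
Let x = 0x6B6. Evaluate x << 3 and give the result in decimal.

13744

0x6B6 = 00011010110110
shift left by 3 → 11010110110000 = 13744
(equivalently, 1718 × 2^3 = 1718 × 8)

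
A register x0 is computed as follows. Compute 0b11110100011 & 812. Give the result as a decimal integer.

a = 11110100011
812 = 01100101100
AND → 01100100000 = 800

800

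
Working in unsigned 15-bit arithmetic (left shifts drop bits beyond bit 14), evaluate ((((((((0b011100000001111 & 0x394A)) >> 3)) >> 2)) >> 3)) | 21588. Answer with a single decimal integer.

21628

0b011100000001111 = 011100000001111
0x394A = 011100101001010
→ & → 011100000001010 = 14346
→ >> 3 → 000011100000001 = 1793
→ >> 2 → 000000111000000 = 448
→ >> 3 → 000000000111000 = 56
21588 = 101010001010100
→ | → 101010001111100 = 21628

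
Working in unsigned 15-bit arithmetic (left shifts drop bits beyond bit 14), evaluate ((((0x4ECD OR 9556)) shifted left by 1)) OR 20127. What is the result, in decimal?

0x4ECD = 100111011001101
9556 = 010010101010100
→ OR → 110111111011101 = 28637
→ shifted left by 1 (mod 2^15) → 101111110111010 = 24506
20127 = 100111010011111
→ OR → 101111110111111 = 24511

24511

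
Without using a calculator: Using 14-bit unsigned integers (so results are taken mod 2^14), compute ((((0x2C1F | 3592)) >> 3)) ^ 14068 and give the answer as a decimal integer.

0x2C1F = 10110000011111
3592 = 00111000001000
→ | → 10111000011111 = 11807
→ >> 3 → 00010111000011 = 1475
14068 = 11011011110100
→ ^ → 11001100110111 = 13111

13111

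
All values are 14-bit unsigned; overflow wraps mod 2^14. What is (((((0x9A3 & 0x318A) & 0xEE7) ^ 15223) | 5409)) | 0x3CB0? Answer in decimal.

0x9A3 = 00100110100011
0x318A = 11000110001010
→ & → 00000110000010 = 386
0xEE7 = 00111011100111
→ & → 00000010000010 = 130
15223 = 11101101110111
→ ^ → 11101111110101 = 15349
5409 = 01010100100001
→ | → 11111111110101 = 16373
0x3CB0 = 11110010110000
→ | → 11111111110101 = 16373

16373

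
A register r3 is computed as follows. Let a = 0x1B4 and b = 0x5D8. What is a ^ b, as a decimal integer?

1132

0x1B4 = 00110110100
0x5D8 = 10111011000
XOR → 10001101100 = 1132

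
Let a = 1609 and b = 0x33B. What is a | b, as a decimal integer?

1915

1609 = 11001001001
0x33B = 01100111011
 OR → 11101111011 = 1915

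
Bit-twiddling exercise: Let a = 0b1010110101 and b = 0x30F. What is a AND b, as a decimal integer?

a = 1010110101
0x30F = 1100001111
AND → 1000000101 = 517

517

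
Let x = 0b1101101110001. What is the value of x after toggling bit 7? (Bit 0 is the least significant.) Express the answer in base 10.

x = 1101101110001
bit 7 is currently 0; toggle it via x ^ (1 << 7) = x ^ 128
→ 1101111110001 = 7153

7153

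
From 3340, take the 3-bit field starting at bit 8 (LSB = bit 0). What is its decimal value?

v = 110100001100
Shift right by 8: 1101
Mask low 3 bits: 101 = 5

5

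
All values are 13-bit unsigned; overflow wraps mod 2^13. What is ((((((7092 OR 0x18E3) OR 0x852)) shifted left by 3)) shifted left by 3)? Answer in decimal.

7092 = 1101110110100
0x18E3 = 1100011100011
→ OR → 1101111110111 = 7159
0x852 = 0100001010010
→ OR → 1101111110111 = 7159
→ shifted left by 3 (mod 2^13) → 1111110111000 = 8120
→ shifted left by 3 (mod 2^13) → 1110111000000 = 7616

7616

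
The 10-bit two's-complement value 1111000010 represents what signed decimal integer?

-62

pattern = 1111000010 (MSB is 1 ⇒ negative)
Invert: 0000111101, add 1 → 0000111110 = 62, so the value is -62.
(Equivalently: 962 - 2^10 = 962 - 1024 = -62.)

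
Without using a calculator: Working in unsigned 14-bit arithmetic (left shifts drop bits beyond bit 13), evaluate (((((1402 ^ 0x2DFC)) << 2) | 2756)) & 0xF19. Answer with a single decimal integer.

1402 = 00010101111010
0x2DFC = 10110111111100
→ ^ → 10100010000110 = 10374
→ << 2 (mod 2^14) → 10001000011000 = 8728
2756 = 00101011000100
→ | → 10101011011100 = 10972
0xF19 = 00111100011001
→ & → 00101000011000 = 2584

2584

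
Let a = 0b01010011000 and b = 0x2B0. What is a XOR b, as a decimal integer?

40

a = 1010011000
0x2B0 = 1010110000
XOR → 0000101000 = 40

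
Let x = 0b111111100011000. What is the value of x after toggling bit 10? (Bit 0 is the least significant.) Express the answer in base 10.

x = 111111100011000
bit 10 is currently 1; toggle it via x ^ (1 << 10) = x ^ 1024
→ 111101100011000 = 31512

31512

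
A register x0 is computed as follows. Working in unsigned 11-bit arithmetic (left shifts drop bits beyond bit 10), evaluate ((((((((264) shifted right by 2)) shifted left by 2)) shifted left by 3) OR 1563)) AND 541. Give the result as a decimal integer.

537

264 = 00100001000
→ shifted right by 2 → 00001000010 = 66
→ shifted left by 2 (mod 2^11) → 00100001000 = 264
→ shifted left by 3 (mod 2^11) → 00001000000 = 64
1563 = 11000011011
→ OR → 11001011011 = 1627
541 = 01000011101
→ AND → 01000011001 = 537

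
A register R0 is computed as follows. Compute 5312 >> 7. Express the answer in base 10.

41

5312 = 1010011000000
shift right by 7 → 0000000101001 = 41
(equivalently, floor(5312 / 128))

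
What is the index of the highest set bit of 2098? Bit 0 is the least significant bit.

11

2098 = 100000110010
The topmost 1 is at position 11 (since 2^11 = 2048 ≤ 2098 < 4096).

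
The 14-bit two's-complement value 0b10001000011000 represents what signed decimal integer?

-7656

pattern = 10001000011000 (MSB is 1 ⇒ negative)
Invert: 01110111100111, add 1 → 01110111101000 = 7656, so the value is -7656.
(Equivalently: 8728 - 2^14 = 8728 - 16384 = -7656.)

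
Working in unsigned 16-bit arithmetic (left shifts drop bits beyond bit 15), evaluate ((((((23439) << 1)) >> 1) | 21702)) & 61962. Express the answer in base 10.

21002

23439 = 0101101110001111
→ << 1 (mod 2^16) → 1011011100011110 = 46878
→ >> 1 → 0101101110001111 = 23439
21702 = 0101010011000110
→ | → 0101111111001111 = 24527
61962 = 1111001000001010
→ & → 0101001000001010 = 21002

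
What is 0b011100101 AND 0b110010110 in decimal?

a = 011100101
b = 110010110
AND → 010000100 = 132

132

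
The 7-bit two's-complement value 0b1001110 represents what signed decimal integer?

pattern = 1001110 (MSB is 1 ⇒ negative)
Invert: 0110001, add 1 → 0110010 = 50, so the value is -50.
(Equivalently: 78 - 2^7 = 78 - 128 = -50.)

-50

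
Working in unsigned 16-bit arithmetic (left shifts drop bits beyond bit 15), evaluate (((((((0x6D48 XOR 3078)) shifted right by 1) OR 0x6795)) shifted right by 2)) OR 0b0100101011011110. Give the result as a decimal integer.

0x6D48 = 0110110101001000
3078 = 0000110000000110
→ XOR → 0110000101001110 = 24910
→ shifted right by 1 → 0011000010100111 = 12455
0x6795 = 0110011110010101
→ OR → 0111011110110111 = 30647
→ shifted right by 2 → 0001110111101101 = 7661
0b0100101011011110 = 0100101011011110
→ OR → 0101111111111111 = 24575

24575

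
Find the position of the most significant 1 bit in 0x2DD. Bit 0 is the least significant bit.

9

0x2DD = 1011011101
The topmost 1 is at position 9 (since 2^9 = 512 ≤ 733 < 1024).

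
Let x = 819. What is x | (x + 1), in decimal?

823

x = 1100110011 = 819
x + 1 = 1100110100
OR    = 1100110111 = 823
(x | (x + 1) sets the lowest cleared bit.)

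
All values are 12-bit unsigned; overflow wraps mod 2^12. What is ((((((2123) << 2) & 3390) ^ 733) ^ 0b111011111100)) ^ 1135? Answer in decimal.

2402

2123 = 100001001011
→ << 2 (mod 2^12) → 000100101100 = 300
3390 = 110100111110
→ & → 000100101100 = 300
733 = 001011011101
→ ^ → 001111110001 = 1009
0b111011111100 = 111011111100
→ ^ → 110100001101 = 3341
1135 = 010001101111
→ ^ → 100101100010 = 2402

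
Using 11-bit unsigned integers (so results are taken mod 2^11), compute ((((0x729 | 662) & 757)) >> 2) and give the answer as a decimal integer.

0x729 = 11100101001
662 = 01010010110
→ | → 11110111111 = 1983
757 = 01011110101
→ & → 01010110101 = 693
→ >> 2 → 00010101101 = 173

173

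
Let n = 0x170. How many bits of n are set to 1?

0x170 = 101110000
Count the 1s: 1 + 1 + 1 + 1 = 4

4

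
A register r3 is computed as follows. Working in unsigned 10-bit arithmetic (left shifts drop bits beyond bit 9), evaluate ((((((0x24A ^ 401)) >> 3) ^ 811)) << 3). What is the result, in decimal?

640

0x24A = 1001001010
401 = 0110010001
→ ^ → 1111011011 = 987
→ >> 3 → 0001111011 = 123
811 = 1100101011
→ ^ → 1101010000 = 848
→ << 3 (mod 2^10) → 1010000000 = 640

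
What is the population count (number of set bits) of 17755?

17755 = 100010101011011
Count the 1s: 1 + 1 + 1 + 1 + 1 + 1 + 1 + 1 = 8

8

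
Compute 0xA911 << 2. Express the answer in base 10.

0xA911 = 001010100100010001
shift left by 2 → 101010010001000100 = 173124
(equivalently, 43281 × 2^2 = 43281 × 4)

173124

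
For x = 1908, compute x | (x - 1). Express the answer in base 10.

x = 11101110100 = 1908
x - 1 = 11101110011
OR    = 11101110111 = 1911
(x | (x - 1) sets all bits below the lowest set bit.)

1911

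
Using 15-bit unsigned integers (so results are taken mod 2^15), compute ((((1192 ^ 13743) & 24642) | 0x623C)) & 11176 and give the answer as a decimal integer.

1192 = 000010010101000
13743 = 011010110101111
→ ^ → 011000100000111 = 12551
24642 = 110000001000010
→ & → 010000000000010 = 8194
0x623C = 110001000111100
→ | → 110001000111110 = 25150
11176 = 010101110101000
→ & → 010001000101000 = 8744

8744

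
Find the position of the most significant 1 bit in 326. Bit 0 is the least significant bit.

326 = 101000110
The topmost 1 is at position 8 (since 2^8 = 256 ≤ 326 < 512).

8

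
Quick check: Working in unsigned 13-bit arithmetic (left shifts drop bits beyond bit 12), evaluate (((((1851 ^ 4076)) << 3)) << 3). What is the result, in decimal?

5568

1851 = 0011100111011
4076 = 0111111101100
→ ^ → 0100011010111 = 2263
→ << 3 (mod 2^13) → 0011010111000 = 1720
→ << 3 (mod 2^13) → 1010111000000 = 5568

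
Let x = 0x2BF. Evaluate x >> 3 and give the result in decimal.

87

0x2BF = 1010111111
shift right by 3 → 0001010111 = 87
(equivalently, floor(703 / 8))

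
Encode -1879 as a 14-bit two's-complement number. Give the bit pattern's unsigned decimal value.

1879 in 14 bits: 00011101010111
Invert: 11100010101000
Add 1:  11100010101001 = 14505
(Check: 2^14 - 1879 = 16384 - 1879 = 14505.)

14505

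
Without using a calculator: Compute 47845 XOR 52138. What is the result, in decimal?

47845 = 1011101011100101
52138 = 1100101110101010
XOR → 0111000101001111 = 29007

29007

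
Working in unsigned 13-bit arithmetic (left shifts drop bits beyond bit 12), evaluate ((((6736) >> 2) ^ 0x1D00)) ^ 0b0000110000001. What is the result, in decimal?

6677

6736 = 1101001010000
→ >> 2 → 0011010010100 = 1684
0x1D00 = 1110100000000
→ ^ → 1101110010100 = 7060
0b0000110000001 = 0000110000001
→ ^ → 1101000010101 = 6677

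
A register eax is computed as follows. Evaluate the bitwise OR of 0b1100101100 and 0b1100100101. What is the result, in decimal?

a = 1100101100
b = 1100100101
 OR → 1100101101 = 813

813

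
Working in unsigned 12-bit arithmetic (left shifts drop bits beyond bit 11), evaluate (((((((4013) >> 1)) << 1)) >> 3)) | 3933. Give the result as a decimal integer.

4013 = 111110101101
→ >> 1 → 011111010110 = 2006
→ << 1 (mod 2^12) → 111110101100 = 4012
→ >> 3 → 000111110101 = 501
3933 = 111101011101
→ | → 111111111101 = 4093

4093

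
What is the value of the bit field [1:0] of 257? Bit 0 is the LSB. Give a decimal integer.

1

v = 0100000001
Shift right by 0: 0100000001
Mask low 2 bits: 01 = 1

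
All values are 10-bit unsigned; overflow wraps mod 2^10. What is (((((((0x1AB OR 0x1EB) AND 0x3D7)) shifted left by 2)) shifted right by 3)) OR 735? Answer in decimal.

0x1AB = 0110101011
0x1EB = 0111101011
→ OR → 0111101011 = 491
0x3D7 = 1111010111
→ AND → 0111000011 = 451
→ shifted left by 2 (mod 2^10) → 1100001100 = 780
→ shifted right by 3 → 0001100001 = 97
735 = 1011011111
→ OR → 1011111111 = 767

767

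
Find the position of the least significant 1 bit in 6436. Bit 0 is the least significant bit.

2

6436 = 1100100100100
Trailing zeros: 2, so the lowest set bit is bit 2 (value 4).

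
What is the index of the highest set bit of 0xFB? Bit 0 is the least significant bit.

0xFB = 11111011
The topmost 1 is at position 7 (since 2^7 = 128 ≤ 251 < 256).

7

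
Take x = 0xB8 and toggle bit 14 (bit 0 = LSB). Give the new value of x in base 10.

x = 000000010111000
bit 14 is currently 0; toggle it via x ^ (1 << 14) = x ^ 16384
→ 100000010111000 = 16568

16568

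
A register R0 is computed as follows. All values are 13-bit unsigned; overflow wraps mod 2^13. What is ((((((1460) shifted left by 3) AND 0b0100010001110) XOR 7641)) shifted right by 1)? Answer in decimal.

2732

1460 = 0010110110100
→ shifted left by 3 (mod 2^13) → 0110110100000 = 3488
0b0100010001110 = 0100010001110
→ AND → 0100010000000 = 2176
7641 = 1110111011001
→ XOR → 1010101011001 = 5465
→ shifted right by 1 → 0101010101100 = 2732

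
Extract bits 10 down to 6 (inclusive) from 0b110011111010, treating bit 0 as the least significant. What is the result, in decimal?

v = 110011111010
Shift right by 6: 110011
Mask low 5 bits: 10011 = 19

19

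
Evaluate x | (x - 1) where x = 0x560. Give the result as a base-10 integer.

1407

x = 10101100000 = 1376
x - 1 = 10101011111
OR    = 10101111111 = 1407
(x | (x - 1) sets all bits below the lowest set bit.)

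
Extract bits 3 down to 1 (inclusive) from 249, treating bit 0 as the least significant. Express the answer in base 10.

4

v = 11111001
Shift right by 1: 1111100
Mask low 3 bits: 100 = 4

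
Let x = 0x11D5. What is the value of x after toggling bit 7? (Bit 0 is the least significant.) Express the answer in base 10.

4437

x = 1000111010101
bit 7 is currently 1; toggle it via x ^ (1 << 7) = x ^ 128
→ 1000101010101 = 4437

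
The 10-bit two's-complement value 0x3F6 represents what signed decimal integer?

-10

pattern = 1111110110 (MSB is 1 ⇒ negative)
Invert: 0000001001, add 1 → 0000001010 = 10, so the value is -10.
(Equivalently: 1014 - 2^10 = 1014 - 1024 = -10.)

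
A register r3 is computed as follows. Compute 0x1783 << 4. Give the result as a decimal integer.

96304

0x1783 = 00001011110000011
shift left by 4 → 10111100000110000 = 96304
(equivalently, 6019 × 2^4 = 6019 × 16)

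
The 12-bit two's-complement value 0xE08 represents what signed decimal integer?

pattern = 111000001000 (MSB is 1 ⇒ negative)
Invert: 000111110111, add 1 → 000111111000 = 504, so the value is -504.
(Equivalently: 3592 - 2^12 = 3592 - 4096 = -504.)

-504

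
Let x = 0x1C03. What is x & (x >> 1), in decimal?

x = 1110000000011 = 7171
x>>1 = 0111000000001
AND  = 0110000000001 = 3073
(x & (x >> 1) has a 1 wherever x has two consecutive 1 bits.)

3073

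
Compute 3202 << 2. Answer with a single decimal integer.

3202 = 00110010000010
shift left by 2 → 11001000001000 = 12808
(equivalently, 3202 × 2^2 = 3202 × 4)

12808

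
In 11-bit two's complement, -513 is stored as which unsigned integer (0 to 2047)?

513 in 11 bits: 01000000001
Invert: 10111111110
Add 1:  10111111111 = 1535
(Check: 2^11 - 513 = 2048 - 513 = 1535.)

1535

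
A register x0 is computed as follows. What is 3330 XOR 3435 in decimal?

3330 = 110100000010
3435 = 110101101011
XOR → 000001101001 = 105

105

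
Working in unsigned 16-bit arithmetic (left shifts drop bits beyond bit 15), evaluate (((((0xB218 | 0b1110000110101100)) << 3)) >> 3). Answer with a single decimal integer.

5052

0xB218 = 1011001000011000
0b1110000110101100 = 1110000110101100
→ | → 1111001110111100 = 62396
→ << 3 (mod 2^16) → 1001110111100000 = 40416
→ >> 3 → 0001001110111100 = 5052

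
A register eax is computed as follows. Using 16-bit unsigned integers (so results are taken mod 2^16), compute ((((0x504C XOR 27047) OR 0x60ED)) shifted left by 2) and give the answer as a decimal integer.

59324

0x504C = 0101000001001100
27047 = 0110100110100111
→ XOR → 0011100111101011 = 14827
0x60ED = 0110000011101101
→ OR → 0111100111101111 = 31215
→ shifted left by 2 (mod 2^16) → 1110011110111100 = 59324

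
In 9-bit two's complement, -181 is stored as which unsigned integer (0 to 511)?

181 in 9 bits: 010110101
Invert: 101001010
Add 1:  101001011 = 331
(Check: 2^9 - 181 = 512 - 181 = 331.)

331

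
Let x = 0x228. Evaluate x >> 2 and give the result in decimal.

138

0x228 = 1000101000
shift right by 2 → 0010001010 = 138
(equivalently, floor(552 / 4))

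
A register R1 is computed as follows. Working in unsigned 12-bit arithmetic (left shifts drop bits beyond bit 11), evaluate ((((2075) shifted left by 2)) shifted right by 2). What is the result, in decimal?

2075 = 100000011011
→ shifted left by 2 (mod 2^12) → 000001101100 = 108
→ shifted right by 2 → 000000011011 = 27

27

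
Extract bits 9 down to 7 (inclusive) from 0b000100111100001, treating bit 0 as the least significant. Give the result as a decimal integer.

3

v = 000100111100001
Shift right by 7: 00010011
Mask low 3 bits: 011 = 3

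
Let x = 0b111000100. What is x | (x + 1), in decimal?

x = 111000100 = 452
x + 1 = 111000101
OR    = 111000101 = 453
(x | (x + 1) sets the lowest cleared bit.)

453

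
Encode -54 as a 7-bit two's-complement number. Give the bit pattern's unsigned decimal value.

74

54 in 7 bits: 0110110
Invert: 1001001
Add 1:  1001010 = 74
(Check: 2^7 - 54 = 128 - 54 = 74.)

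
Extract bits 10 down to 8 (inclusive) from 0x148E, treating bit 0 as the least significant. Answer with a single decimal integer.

v = 01010010001110
Shift right by 8: 010100
Mask low 3 bits: 100 = 4

4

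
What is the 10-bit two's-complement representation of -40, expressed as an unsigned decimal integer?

984

40 in 10 bits: 0000101000
Invert: 1111010111
Add 1:  1111011000 = 984
(Check: 2^10 - 40 = 1024 - 40 = 984.)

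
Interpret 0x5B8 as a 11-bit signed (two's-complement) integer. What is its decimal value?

pattern = 10110111000 (MSB is 1 ⇒ negative)
Invert: 01001000111, add 1 → 01001001000 = 584, so the value is -584.
(Equivalently: 1464 - 2^11 = 1464 - 2048 = -584.)

-584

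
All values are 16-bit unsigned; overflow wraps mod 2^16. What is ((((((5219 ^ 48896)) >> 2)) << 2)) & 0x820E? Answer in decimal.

5219 = 0001010001100011
48896 = 1011111100000000
→ ^ → 1010101101100011 = 43875
→ >> 2 → 0010101011011000 = 10968
→ << 2 (mod 2^16) → 1010101101100000 = 43872
0x820E = 1000001000001110
→ & → 1000001000000000 = 33280

33280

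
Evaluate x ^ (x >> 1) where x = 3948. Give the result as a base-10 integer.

x = 111101101100 = 3948
x>>1 = 011110110110
XOR  = 100011011010 = 2266
(x ^ (x >> 1) gives the standard binary-reflected Gray code of x.)

2266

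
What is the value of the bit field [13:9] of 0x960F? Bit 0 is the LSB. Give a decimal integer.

v = 1001011000001111
Shift right by 9: 1001011
Mask low 5 bits: 01011 = 11

11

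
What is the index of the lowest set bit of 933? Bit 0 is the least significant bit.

933 = 1110100101
Trailing zeros: 0, so the lowest set bit is bit 0 (value 1).

0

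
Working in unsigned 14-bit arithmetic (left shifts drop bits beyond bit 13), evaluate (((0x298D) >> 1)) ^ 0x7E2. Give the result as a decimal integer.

0x298D = 10100110001101
→ >> 1 → 01010011000110 = 5318
0x7E2 = 00011111100010
→ ^ → 01001100100100 = 4900

4900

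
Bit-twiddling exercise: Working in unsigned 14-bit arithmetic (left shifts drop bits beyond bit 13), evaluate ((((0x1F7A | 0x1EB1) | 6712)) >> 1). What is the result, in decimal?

4093

0x1F7A = 01111101111010
0x1EB1 = 01111010110001
→ | → 01111111111011 = 8187
6712 = 01101000111000
→ | → 01111111111011 = 8187
→ >> 1 → 00111111111101 = 4093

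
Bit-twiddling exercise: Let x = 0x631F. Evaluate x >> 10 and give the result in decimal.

24

0x631F = 110001100011111
shift right by 10 → 000000000011000 = 24
(equivalently, floor(25375 / 1024))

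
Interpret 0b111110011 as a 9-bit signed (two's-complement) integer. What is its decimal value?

pattern = 111110011 (MSB is 1 ⇒ negative)
Invert: 000001100, add 1 → 000001101 = 13, so the value is -13.
(Equivalently: 499 - 2^9 = 499 - 512 = -13.)

-13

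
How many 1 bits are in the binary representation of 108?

108 = 1101100
Count the 1s: 1 + 1 + 1 + 1 = 4

4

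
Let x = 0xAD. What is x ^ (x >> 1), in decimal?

251

x = 10101101 = 173
x>>1 = 01010110
XOR  = 11111011 = 251
(x ^ (x >> 1) gives the standard binary-reflected Gray code of x.)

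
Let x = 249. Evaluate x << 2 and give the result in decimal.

249 = 0011111001
shift left by 2 → 1111100100 = 996
(equivalently, 249 × 2^2 = 249 × 4)

996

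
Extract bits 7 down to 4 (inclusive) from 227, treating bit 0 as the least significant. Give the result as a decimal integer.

v = 00000011100011
Shift right by 4: 0000001110
Mask low 4 bits: 1110 = 14

14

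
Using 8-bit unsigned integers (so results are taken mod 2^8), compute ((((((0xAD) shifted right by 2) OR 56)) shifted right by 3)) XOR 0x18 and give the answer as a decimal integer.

31

0xAD = 10101101
→ shifted right by 2 → 00101011 = 43
56 = 00111000
→ OR → 00111011 = 59
→ shifted right by 3 → 00000111 = 7
0x18 = 00011000
→ XOR → 00011111 = 31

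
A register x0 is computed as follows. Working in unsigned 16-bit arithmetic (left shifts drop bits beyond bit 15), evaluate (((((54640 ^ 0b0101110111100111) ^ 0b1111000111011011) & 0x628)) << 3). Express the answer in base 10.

54640 = 1101010101110000
0b0101110111100111 = 0101110111100111
→ ^ → 1000100010010111 = 34967
0b1111000111011011 = 1111000111011011
→ ^ → 0111100101001100 = 31052
0x628 = 0000011000101000
→ & → 0000000000001000 = 8
→ << 3 (mod 2^16) → 0000000001000000 = 64

64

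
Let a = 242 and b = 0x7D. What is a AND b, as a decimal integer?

112

242 = 11110010
0x7D = 01111101
AND → 01110000 = 112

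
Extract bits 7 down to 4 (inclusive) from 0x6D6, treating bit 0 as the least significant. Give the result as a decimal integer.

13

v = 0011011010110
Shift right by 4: 001101101
Mask low 4 bits: 1101 = 13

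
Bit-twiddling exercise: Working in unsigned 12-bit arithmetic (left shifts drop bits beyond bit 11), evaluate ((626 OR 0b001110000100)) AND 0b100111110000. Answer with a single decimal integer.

626 = 001001110010
0b001110000100 = 001110000100
→ OR → 001111110110 = 1014
0b100111110000 = 100111110000
→ AND → 000111110000 = 496

496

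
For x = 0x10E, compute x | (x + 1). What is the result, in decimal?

271

x = 100001110 = 270
x + 1 = 100001111
OR    = 100001111 = 271
(x | (x + 1) sets the lowest cleared bit.)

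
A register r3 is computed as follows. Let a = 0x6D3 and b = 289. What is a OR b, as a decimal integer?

2035

0x6D3 = 11011010011
289 = 00100100001
 OR → 11111110011 = 2035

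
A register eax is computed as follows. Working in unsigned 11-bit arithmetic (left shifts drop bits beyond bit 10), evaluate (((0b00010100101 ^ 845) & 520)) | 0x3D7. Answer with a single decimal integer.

991

0b00010100101 = 00010100101
845 = 01101001101
→ ^ → 01111101000 = 1000
520 = 01000001000
→ & → 01000001000 = 520
0x3D7 = 01111010111
→ | → 01111011111 = 991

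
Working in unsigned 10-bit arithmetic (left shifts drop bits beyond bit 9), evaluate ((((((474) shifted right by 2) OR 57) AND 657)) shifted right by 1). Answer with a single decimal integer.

8

474 = 0111011010
→ shifted right by 2 → 0001110110 = 118
57 = 0000111001
→ OR → 0001111111 = 127
657 = 1010010001
→ AND → 0000010001 = 17
→ shifted right by 1 → 0000001000 = 8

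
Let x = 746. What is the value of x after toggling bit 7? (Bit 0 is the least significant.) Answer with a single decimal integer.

x = 001011101010
bit 7 is currently 1; toggle it via x ^ (1 << 7) = x ^ 128
→ 001001101010 = 618

618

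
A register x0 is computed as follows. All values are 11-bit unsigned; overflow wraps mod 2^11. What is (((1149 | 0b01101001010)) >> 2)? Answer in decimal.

479

1149 = 10001111101
0b01101001010 = 01101001010
→ | → 11101111111 = 1919
→ >> 2 → 00111011111 = 479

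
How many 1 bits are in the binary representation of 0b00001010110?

n = 1010110
Count the 1s: 1 + 1 + 1 + 1 = 4

4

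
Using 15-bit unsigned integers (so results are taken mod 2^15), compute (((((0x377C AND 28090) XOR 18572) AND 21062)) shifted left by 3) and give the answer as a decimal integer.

0x377C = 011011101111100
28090 = 110110110111010
→ AND → 010010100111000 = 9528
18572 = 100100010001100
→ XOR → 110110110110100 = 28084
21062 = 101001001000110
→ AND → 100000000000100 = 16388
→ shifted left by 3 (mod 2^15) → 000000000100000 = 32

32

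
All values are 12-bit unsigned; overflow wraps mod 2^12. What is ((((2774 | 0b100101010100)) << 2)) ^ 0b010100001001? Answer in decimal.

2774 = 101011010110
0b100101010100 = 100101010100
→ | → 101111010110 = 3030
→ << 2 (mod 2^12) → 111101011000 = 3928
0b010100001001 = 010100001001
→ ^ → 101001010001 = 2641

2641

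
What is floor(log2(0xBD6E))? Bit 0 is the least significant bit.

15

0xBD6E = 1011110101101110
The topmost 1 is at position 15 (since 2^15 = 32768 ≤ 48494 < 65536).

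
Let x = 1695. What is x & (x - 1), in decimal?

1694

x = 11010011111 = 1695
x - 1 = 11010011110
AND   = 11010011110 = 1694
(x & (x - 1) clears the lowest set bit of x.)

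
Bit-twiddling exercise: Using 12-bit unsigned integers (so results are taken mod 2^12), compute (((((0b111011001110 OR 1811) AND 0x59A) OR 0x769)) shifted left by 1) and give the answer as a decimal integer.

4086

0b111011001110 = 111011001110
1811 = 011100010011
→ OR → 111111011111 = 4063
0x59A = 010110011010
→ AND → 010110011010 = 1434
0x769 = 011101101001
→ OR → 011111111011 = 2043
→ shifted left by 1 (mod 2^12) → 111111110110 = 4086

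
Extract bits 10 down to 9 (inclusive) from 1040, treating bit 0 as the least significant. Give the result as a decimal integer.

2

v = 010000010000
Shift right by 9: 010
Mask low 2 bits: 10 = 2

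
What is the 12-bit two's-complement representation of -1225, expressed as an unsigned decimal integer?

2871

1225 in 12 bits: 010011001001
Invert: 101100110110
Add 1:  101100110111 = 2871
(Check: 2^12 - 1225 = 4096 - 1225 = 2871.)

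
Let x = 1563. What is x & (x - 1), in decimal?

x = 11000011011 = 1563
x - 1 = 11000011010
AND   = 11000011010 = 1562
(x & (x - 1) clears the lowest set bit of x.)

1562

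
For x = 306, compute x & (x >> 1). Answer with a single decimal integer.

16

x = 100110010 = 306
x>>1 = 010011001
AND  = 000010000 = 16
(x & (x >> 1) has a 1 wherever x has two consecutive 1 bits.)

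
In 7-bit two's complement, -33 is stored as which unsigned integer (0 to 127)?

95

33 in 7 bits: 0100001
Invert: 1011110
Add 1:  1011111 = 95
(Check: 2^7 - 33 = 128 - 33 = 95.)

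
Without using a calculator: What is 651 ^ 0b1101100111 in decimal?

492

651 = 1010001011
b = 1101100111
XOR → 0111101100 = 492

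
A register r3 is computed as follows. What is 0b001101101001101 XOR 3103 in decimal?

a = 1101101001101
3103 = 0110000011111
XOR → 1011101010010 = 5970

5970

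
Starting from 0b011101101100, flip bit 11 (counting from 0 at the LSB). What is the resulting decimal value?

3948

x = 011101101100
bit 11 is currently 0; toggle it via x ^ (1 << 11) = x ^ 2048
→ 111101101100 = 3948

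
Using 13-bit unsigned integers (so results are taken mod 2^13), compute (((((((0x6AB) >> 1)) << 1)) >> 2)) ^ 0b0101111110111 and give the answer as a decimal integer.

0x6AB = 0011010101011
→ >> 1 → 0001101010101 = 853
→ << 1 (mod 2^13) → 0011010101010 = 1706
→ >> 2 → 0000110101010 = 426
0b0101111110111 = 0101111110111
→ ^ → 0101001011101 = 2653

2653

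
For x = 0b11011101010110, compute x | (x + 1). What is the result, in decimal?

x = 11011101010110 = 14166
x + 1 = 11011101010111
OR    = 11011101010111 = 14167
(x | (x + 1) sets the lowest cleared bit.)

14167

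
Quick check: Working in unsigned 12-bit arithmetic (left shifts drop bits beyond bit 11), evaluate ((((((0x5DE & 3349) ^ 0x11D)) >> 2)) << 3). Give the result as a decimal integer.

0x5DE = 010111011110
3349 = 110100010101
→ & → 010100010100 = 1300
0x11D = 000100011101
→ ^ → 010000001001 = 1033
→ >> 2 → 000100000010 = 258
→ << 3 (mod 2^12) → 100000010000 = 2064

2064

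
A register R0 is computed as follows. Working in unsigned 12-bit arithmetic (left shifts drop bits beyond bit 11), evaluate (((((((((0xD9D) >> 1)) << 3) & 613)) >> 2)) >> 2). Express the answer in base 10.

0xD9D = 110110011101
→ >> 1 → 011011001110 = 1742
→ << 3 (mod 2^12) → 011001110000 = 1648
613 = 001001100101
→ & → 001001100000 = 608
→ >> 2 → 000010011000 = 152
→ >> 2 → 000000100110 = 38

38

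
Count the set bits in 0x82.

0x82 = 10000010
Count the 1s: 1 + 1 = 2

2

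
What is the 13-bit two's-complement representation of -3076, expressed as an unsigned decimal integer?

3076 in 13 bits: 0110000000100
Invert: 1001111111011
Add 1:  1001111111100 = 5116
(Check: 2^13 - 3076 = 8192 - 3076 = 5116.)

5116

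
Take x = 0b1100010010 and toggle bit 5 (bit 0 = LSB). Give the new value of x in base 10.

818

x = 1100010010
bit 5 is currently 0; toggle it via x ^ (1 << 5) = x ^ 32
→ 1100110010 = 818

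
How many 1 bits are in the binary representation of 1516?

7

1516 = 10111101100
Count the 1s: 1 + 1 + 1 + 1 + 1 + 1 + 1 = 7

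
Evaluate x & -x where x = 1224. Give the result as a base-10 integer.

8

x = 10011001000 = 1224
-x (two's complement) = …01100111000
AND   = 00000001000 = 8
(x & -x isolates the lowest set bit of x.)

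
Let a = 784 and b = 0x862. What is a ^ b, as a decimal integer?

2930

784 = 001100010000
0x862 = 100001100010
XOR → 101101110010 = 2930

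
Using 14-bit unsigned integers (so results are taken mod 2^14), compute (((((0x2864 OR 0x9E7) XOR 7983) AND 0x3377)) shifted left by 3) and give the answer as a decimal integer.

4608

0x2864 = 10100001100100
0x9E7 = 00100111100111
→ OR → 10100111100111 = 10727
7983 = 01111100101111
→ XOR → 11011011001000 = 14024
0x3377 = 11001101110111
→ AND → 11001001000000 = 12864
→ shifted left by 3 (mod 2^14) → 01001000000000 = 4608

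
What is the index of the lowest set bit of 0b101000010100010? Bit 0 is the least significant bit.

0b101000010100010 = 101000010100010
Trailing zeros: 1, so the lowest set bit is bit 1 (value 2).

1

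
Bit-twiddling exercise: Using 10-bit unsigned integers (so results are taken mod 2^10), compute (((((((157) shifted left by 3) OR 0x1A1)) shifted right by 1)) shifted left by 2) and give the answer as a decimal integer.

976

157 = 0010011101
→ shifted left by 3 (mod 2^10) → 0011101000 = 232
0x1A1 = 0110100001
→ OR → 0111101001 = 489
→ shifted right by 1 → 0011110100 = 244
→ shifted left by 2 (mod 2^10) → 1111010000 = 976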